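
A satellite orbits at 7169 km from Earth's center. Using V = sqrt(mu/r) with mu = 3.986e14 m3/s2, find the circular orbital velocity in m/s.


V = sqrt(3.986e14 / 7169000) = 7457 m/s

7457 m/s


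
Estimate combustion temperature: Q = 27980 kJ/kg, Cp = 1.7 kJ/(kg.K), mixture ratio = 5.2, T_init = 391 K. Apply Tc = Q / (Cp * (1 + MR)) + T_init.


Tc = 27980 / (1.7 * (1 + 5.2)) + 391 = 3046 K

3046 K


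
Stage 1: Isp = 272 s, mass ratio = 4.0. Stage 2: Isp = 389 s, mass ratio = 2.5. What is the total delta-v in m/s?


dV1 = 272 * 9.81 * ln(4.0) = 3699.1 m/s
dV2 = 389 * 9.81 * ln(2.5) = 3496.6 m/s
Total dV = 3699.1 + 3496.6 = 7195.7 m/s ~ 7196 m/s

7196 m/s


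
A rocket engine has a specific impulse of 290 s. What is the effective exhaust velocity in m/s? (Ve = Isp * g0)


Ve = Isp * g0 = 290 * 9.81 = 2844.9 m/s

2844.9 m/s


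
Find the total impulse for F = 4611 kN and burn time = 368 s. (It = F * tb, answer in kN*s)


It = 4611 * 368 = 1696848 kN*s

1696848 kN*s


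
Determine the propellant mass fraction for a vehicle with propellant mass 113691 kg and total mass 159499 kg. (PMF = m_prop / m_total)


PMF = 113691 / 159499 = 0.713

0.713


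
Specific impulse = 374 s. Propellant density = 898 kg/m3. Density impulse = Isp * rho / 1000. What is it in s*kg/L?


rho*Isp = 374 * 898 / 1000 = 336 s*kg/L

336 s*kg/L


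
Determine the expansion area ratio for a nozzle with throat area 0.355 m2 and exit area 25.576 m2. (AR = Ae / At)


AR = 25.576 / 0.355 = 72.0

72.0


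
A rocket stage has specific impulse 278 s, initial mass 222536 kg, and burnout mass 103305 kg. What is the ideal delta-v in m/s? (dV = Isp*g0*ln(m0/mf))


Ve = 278 * 9.81 = 2727.18 m/s
dV = 2727.18 * ln(222536/103305) = 2093 m/s

2093 m/s


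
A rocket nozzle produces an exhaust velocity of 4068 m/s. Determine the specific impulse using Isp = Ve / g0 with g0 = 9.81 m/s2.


Isp = Ve / g0 = 4068 / 9.81 = 414.7 s

414.7 s


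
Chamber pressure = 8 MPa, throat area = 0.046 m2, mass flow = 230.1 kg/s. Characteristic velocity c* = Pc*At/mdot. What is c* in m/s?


c* = 8e6 * 0.046 / 230.1 = 1599 m/s

1599 m/s


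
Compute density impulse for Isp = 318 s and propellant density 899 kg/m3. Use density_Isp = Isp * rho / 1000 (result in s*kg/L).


rho*Isp = 318 * 899 / 1000 = 286 s*kg/L

286 s*kg/L


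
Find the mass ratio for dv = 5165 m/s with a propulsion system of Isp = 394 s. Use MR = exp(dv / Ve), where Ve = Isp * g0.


Ve = 394 * 9.81 = 3865.14 m/s
MR = exp(5165 / 3865.14) = 3.805

3.805


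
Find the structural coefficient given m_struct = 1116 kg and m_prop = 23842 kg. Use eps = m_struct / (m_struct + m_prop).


eps = 1116 / (1116 + 23842) = 0.0447

0.0447


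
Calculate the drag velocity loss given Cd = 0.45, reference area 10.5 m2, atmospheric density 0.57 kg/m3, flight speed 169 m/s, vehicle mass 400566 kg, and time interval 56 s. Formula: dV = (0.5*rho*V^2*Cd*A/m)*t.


D = 0.5 * 0.57 * 169^2 * 0.45 * 10.5 = 38460.96 N
a = 38460.96 / 400566 = 0.096 m/s2
dV = 0.096 * 56 = 5.4 m/s

5.4 m/s


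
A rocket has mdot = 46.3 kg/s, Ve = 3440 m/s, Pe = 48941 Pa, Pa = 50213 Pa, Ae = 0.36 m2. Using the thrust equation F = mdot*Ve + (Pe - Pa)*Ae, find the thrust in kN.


F = 46.3 * 3440 + (48941 - 50213) * 0.36 = 158814.0 N = 158.8 kN

158.8 kN


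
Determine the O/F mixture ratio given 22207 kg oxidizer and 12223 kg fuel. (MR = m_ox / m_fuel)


MR = 22207 / 12223 = 1.82

1.82


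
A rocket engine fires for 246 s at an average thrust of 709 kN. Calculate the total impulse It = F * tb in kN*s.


It = 709 * 246 = 174414 kN*s

174414 kN*s


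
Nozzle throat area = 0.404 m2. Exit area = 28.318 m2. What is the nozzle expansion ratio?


AR = 28.318 / 0.404 = 70.1

70.1


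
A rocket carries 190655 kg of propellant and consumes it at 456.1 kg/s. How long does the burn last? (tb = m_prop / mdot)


tb = 190655 / 456.1 = 418.0 s

418.0 s


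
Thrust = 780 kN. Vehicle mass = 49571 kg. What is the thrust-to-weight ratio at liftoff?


TWR = 780000 / (49571 * 9.81) = 1.6

1.6


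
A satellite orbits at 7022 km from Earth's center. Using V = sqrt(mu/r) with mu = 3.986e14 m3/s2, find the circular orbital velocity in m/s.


V = sqrt(3.986e14 / 7022000) = 7534 m/s

7534 m/s


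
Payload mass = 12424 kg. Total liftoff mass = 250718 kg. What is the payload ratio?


PR = 12424 / 250718 = 0.0496

0.0496


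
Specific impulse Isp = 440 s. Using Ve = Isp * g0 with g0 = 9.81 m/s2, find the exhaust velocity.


Ve = Isp * g0 = 440 * 9.81 = 4316.4 m/s

4316.4 m/s


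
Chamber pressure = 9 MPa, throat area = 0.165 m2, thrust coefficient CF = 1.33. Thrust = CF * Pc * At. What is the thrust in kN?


F = 1.33 * 9e6 * 0.165 = 1.9750e+06 N = 1975.0 kN

1975.0 kN


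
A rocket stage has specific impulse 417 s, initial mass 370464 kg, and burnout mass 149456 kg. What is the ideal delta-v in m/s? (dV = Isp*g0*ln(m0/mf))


Ve = 417 * 9.81 = 4090.77 m/s
dV = 4090.77 * ln(370464/149456) = 3713 m/s

3713 m/s


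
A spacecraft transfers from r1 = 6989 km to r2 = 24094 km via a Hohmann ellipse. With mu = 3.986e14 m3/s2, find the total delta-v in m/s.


V1 = sqrt(mu/r1) = 7551.99 m/s
dV1 = V1*(sqrt(2*r2/(r1+r2)) - 1) = 1851.07 m/s
V2 = sqrt(mu/r2) = 4067.37 m/s
dV2 = V2*(1 - sqrt(2*r1/(r1+r2))) = 1339.81 m/s
Total dV = 3191 m/s

3191 m/s


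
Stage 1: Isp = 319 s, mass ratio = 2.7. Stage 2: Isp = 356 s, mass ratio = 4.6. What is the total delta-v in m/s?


dV1 = 319 * 9.81 * ln(2.7) = 3108.3 m/s
dV2 = 356 * 9.81 * ln(4.6) = 5329.5 m/s
Total dV = 3108.3 + 5329.5 = 8437.8 m/s ~ 8438 m/s

8438 m/s


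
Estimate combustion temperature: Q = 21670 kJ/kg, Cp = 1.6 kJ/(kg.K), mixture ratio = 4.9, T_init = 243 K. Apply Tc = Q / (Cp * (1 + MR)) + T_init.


Tc = 21670 / (1.6 * (1 + 4.9)) + 243 = 2539 K

2539 K


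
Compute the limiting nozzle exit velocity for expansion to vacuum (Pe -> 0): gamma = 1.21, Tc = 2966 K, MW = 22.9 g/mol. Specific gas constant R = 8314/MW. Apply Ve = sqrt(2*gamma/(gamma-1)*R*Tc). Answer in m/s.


R = 8314 / 22.9 = 363.06 J/(kg.K)
Ve = sqrt(2 * 1.21 / (1.21 - 1) * 363.06 * 2966) = 3523 m/s

3523 m/s


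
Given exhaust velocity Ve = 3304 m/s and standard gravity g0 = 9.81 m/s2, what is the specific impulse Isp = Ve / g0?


Isp = Ve / g0 = 3304 / 9.81 = 336.8 s

336.8 s


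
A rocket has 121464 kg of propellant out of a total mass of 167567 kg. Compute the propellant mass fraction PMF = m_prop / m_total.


PMF = 121464 / 167567 = 0.725

0.725


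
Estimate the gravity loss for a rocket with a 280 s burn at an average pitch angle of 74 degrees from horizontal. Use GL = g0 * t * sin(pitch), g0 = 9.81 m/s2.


GL = 9.81 * 280 * sin(74 deg) = 2640 m/s

2640 m/s


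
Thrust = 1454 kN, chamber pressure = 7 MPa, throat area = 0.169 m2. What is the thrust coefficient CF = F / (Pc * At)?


CF = 1454000 / (7e6 * 0.169) = 1.23

1.23


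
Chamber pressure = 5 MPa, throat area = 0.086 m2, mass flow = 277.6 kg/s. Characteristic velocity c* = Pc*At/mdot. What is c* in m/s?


c* = 5e6 * 0.086 / 277.6 = 1549 m/s

1549 m/s


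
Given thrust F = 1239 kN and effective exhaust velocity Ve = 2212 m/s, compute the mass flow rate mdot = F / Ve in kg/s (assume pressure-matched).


mdot = F / Ve = 1239000 / 2212 = 560.1 kg/s

560.1 kg/s


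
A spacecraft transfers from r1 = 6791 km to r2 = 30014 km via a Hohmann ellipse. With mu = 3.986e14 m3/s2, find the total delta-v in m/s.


V1 = sqrt(mu/r1) = 7661.29 m/s
dV1 = V1*(sqrt(2*r2/(r1+r2)) - 1) = 2122.91 m/s
V2 = sqrt(mu/r2) = 3644.24 m/s
dV2 = V2*(1 - sqrt(2*r1/(r1+r2))) = 1430.45 m/s
Total dV = 3553 m/s

3553 m/s


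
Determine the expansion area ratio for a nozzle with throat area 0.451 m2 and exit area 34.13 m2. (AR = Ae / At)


AR = 34.13 / 0.451 = 75.7

75.7


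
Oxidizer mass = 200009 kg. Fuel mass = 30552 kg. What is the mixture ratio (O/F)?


MR = 200009 / 30552 = 6.55

6.55


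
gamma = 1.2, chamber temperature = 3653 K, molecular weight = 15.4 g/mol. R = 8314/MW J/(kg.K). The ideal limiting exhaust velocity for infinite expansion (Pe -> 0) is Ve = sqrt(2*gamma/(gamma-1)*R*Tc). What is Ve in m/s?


R = 8314 / 15.4 = 539.87 J/(kg.K)
Ve = sqrt(2 * 1.2 / (1.2 - 1) * 539.87 * 3653) = 4865 m/s

4865 m/s


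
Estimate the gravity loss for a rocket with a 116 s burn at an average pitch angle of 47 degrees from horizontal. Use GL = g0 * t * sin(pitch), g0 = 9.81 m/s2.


GL = 9.81 * 116 * sin(47 deg) = 832 m/s

832 m/s


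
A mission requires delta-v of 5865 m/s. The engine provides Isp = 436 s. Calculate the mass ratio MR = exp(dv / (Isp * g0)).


Ve = 436 * 9.81 = 4277.16 m/s
MR = exp(5865 / 4277.16) = 3.94

3.94


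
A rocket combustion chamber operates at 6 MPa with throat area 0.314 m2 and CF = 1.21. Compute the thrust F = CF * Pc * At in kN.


F = 1.21 * 6e6 * 0.314 = 2.2796e+06 N = 2279.6 kN

2279.6 kN


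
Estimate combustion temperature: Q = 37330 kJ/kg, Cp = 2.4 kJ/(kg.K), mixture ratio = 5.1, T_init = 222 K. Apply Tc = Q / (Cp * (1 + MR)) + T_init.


Tc = 37330 / (2.4 * (1 + 5.1)) + 222 = 2772 K

2772 K


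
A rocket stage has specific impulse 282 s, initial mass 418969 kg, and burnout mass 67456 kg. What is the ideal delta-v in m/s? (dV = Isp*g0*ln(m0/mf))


Ve = 282 * 9.81 = 2766.42 m/s
dV = 2766.42 * ln(418969/67456) = 5052 m/s

5052 m/s


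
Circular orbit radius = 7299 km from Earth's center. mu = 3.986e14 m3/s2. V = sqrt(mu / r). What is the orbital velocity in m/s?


V = sqrt(3.986e14 / 7299000) = 7390 m/s

7390 m/s


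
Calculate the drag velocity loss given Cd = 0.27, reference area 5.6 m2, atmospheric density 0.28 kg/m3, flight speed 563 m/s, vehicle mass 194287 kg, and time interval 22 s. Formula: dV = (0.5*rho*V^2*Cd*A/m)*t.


D = 0.5 * 0.28 * 563^2 * 0.27 * 5.6 = 67096.0 N
a = 67096.0 / 194287 = 0.3453 m/s2
dV = 0.3453 * 22 = 7.6 m/s

7.6 m/s


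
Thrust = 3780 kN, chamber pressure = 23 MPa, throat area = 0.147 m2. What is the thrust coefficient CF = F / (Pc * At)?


CF = 3780000 / (23e6 * 0.147) = 1.12

1.12


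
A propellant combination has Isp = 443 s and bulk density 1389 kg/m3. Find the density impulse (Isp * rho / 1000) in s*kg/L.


rho*Isp = 443 * 1389 / 1000 = 615 s*kg/L

615 s*kg/L


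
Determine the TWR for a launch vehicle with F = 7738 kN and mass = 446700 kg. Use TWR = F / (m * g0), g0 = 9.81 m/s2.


TWR = 7738000 / (446700 * 9.81) = 1.77

1.77


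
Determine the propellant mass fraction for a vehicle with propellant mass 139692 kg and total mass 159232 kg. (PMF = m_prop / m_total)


PMF = 139692 / 159232 = 0.877

0.877


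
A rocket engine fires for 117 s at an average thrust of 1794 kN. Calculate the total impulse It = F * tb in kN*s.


It = 1794 * 117 = 209898 kN*s

209898 kN*s


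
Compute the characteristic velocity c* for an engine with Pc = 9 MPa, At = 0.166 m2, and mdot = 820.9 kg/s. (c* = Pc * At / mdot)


c* = 9e6 * 0.166 / 820.9 = 1820 m/s

1820 m/s


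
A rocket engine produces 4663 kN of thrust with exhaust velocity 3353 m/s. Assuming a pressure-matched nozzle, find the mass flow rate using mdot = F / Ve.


mdot = F / Ve = 4663000 / 3353 = 1390.7 kg/s

1390.7 kg/s


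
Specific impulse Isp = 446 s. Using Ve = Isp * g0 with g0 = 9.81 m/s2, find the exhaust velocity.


Ve = Isp * g0 = 446 * 9.81 = 4375.3 m/s

4375.3 m/s


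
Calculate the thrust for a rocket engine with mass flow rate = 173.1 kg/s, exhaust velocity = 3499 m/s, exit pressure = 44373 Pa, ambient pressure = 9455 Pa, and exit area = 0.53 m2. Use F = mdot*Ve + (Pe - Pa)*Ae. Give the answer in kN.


F = 173.1 * 3499 + (44373 - 9455) * 0.53 = 624183.0 N = 624.2 kN

624.2 kN


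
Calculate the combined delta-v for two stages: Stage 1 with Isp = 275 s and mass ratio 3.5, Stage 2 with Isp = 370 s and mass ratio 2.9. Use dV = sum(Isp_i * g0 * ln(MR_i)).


dV1 = 275 * 9.81 * ln(3.5) = 3379.6 m/s
dV2 = 370 * 9.81 * ln(2.9) = 3864.6 m/s
Total dV = 3379.6 + 3864.6 = 7244.2 m/s ~ 7244 m/s

7244 m/s


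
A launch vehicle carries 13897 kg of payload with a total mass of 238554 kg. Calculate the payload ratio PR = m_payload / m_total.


PR = 13897 / 238554 = 0.0583

0.0583


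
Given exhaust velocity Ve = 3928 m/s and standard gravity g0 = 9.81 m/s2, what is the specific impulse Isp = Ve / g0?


Isp = Ve / g0 = 3928 / 9.81 = 400.4 s

400.4 s


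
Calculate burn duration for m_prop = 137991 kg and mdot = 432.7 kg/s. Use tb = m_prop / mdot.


tb = 137991 / 432.7 = 318.9 s

318.9 s


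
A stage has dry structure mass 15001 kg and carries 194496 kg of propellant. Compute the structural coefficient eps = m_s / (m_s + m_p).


eps = 15001 / (15001 + 194496) = 0.0716

0.0716


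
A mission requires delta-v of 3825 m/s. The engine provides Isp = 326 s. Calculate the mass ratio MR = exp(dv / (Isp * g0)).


Ve = 326 * 9.81 = 3198.06 m/s
MR = exp(3825 / 3198.06) = 3.307

3.307


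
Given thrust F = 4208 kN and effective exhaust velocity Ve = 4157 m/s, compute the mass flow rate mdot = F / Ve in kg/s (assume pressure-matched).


mdot = F / Ve = 4208000 / 4157 = 1012.3 kg/s

1012.3 kg/s


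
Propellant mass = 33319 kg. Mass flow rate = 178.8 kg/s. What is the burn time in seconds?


tb = 33319 / 178.8 = 186.3 s

186.3 s


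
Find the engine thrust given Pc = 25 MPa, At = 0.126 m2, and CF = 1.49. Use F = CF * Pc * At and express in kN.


F = 1.49 * 25e6 * 0.126 = 4.6935e+06 N = 4693.5 kN

4693.5 kN


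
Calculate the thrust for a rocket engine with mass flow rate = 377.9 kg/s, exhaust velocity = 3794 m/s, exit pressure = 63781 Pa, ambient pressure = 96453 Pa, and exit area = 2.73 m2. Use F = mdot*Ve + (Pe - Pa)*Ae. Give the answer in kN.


F = 377.9 * 3794 + (63781 - 96453) * 2.73 = 1.3446e+06 N = 1344.6 kN

1344.6 kN


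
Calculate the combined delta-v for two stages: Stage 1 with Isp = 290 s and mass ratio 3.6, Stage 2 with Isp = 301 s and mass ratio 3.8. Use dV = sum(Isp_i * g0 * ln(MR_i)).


dV1 = 290 * 9.81 * ln(3.6) = 3644.1 m/s
dV2 = 301 * 9.81 * ln(3.8) = 3942.0 m/s
Total dV = 3644.1 + 3942.0 = 7586.1 m/s ~ 7586 m/s

7586 m/s


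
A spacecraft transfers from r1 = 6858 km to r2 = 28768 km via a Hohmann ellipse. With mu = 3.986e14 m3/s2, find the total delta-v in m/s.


V1 = sqrt(mu/r1) = 7623.77 m/s
dV1 = V1*(sqrt(2*r2/(r1+r2)) - 1) = 2064.72 m/s
V2 = sqrt(mu/r2) = 3722.32 m/s
dV2 = V2*(1 - sqrt(2*r1/(r1+r2))) = 1412.68 m/s
Total dV = 3477 m/s

3477 m/s


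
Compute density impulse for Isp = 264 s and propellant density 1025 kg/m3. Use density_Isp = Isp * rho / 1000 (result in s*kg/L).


rho*Isp = 264 * 1025 / 1000 = 271 s*kg/L

271 s*kg/L


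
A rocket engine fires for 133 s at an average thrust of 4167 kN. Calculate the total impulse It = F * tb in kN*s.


It = 4167 * 133 = 554211 kN*s

554211 kN*s


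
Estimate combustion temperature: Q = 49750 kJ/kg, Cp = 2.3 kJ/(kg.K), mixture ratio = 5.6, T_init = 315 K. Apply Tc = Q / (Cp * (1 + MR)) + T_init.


Tc = 49750 / (2.3 * (1 + 5.6)) + 315 = 3592 K

3592 K


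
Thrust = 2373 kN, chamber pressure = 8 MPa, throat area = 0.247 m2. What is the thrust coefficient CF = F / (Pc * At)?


CF = 2373000 / (8e6 * 0.247) = 1.2

1.2


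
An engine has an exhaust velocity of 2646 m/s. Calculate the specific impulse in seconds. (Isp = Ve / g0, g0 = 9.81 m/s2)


Isp = Ve / g0 = 2646 / 9.81 = 269.7 s

269.7 s


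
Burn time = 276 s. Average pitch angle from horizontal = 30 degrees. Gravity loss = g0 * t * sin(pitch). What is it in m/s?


GL = 9.81 * 276 * sin(30 deg) = 1354 m/s

1354 m/s


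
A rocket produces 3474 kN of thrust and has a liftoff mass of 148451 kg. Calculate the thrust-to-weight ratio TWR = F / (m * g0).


TWR = 3474000 / (148451 * 9.81) = 2.39

2.39


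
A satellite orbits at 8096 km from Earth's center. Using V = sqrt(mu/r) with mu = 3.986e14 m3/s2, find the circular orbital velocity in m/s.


V = sqrt(3.986e14 / 8096000) = 7017 m/s

7017 m/s


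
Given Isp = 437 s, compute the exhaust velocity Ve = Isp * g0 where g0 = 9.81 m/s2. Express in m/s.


Ve = Isp * g0 = 437 * 9.81 = 4287.0 m/s

4287.0 m/s


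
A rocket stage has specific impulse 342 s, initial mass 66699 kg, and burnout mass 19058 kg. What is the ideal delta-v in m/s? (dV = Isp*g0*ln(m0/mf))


Ve = 342 * 9.81 = 3355.02 m/s
dV = 3355.02 * ln(66699/19058) = 4203 m/s

4203 m/s


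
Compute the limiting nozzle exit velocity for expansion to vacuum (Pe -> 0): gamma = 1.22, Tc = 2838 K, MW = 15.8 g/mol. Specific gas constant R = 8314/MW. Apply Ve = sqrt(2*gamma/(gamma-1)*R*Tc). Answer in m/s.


R = 8314 / 15.8 = 526.2 J/(kg.K)
Ve = sqrt(2 * 1.22 / (1.22 - 1) * 526.2 * 2838) = 4070 m/s

4070 m/s


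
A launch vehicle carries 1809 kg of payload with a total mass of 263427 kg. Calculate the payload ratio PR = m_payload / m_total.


PR = 1809 / 263427 = 0.0069

0.0069


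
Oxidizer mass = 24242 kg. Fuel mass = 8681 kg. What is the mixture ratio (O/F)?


MR = 24242 / 8681 = 2.79

2.79


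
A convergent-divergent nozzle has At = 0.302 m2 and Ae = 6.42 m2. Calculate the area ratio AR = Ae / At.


AR = 6.42 / 0.302 = 21.3

21.3


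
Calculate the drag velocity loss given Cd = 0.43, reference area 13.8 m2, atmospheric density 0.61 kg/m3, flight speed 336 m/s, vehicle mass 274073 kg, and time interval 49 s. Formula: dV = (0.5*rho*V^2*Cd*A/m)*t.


D = 0.5 * 0.61 * 336^2 * 0.43 * 13.8 = 204327.08 N
a = 204327.08 / 274073 = 0.7455 m/s2
dV = 0.7455 * 49 = 36.5 m/s

36.5 m/s


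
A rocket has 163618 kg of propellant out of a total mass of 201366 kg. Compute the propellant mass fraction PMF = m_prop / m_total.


PMF = 163618 / 201366 = 0.813

0.813


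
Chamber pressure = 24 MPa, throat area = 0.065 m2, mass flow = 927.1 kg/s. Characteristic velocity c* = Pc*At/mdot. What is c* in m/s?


c* = 24e6 * 0.065 / 927.1 = 1683 m/s

1683 m/s


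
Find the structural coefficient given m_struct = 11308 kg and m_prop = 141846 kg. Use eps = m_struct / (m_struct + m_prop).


eps = 11308 / (11308 + 141846) = 0.0738

0.0738


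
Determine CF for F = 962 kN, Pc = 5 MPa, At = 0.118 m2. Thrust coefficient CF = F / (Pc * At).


CF = 962000 / (5e6 * 0.118) = 1.63

1.63


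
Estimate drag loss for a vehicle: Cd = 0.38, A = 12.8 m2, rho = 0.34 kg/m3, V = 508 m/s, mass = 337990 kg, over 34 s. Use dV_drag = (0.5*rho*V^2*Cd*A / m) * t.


D = 0.5 * 0.34 * 508^2 * 0.38 * 12.8 = 213387.96 N
a = 213387.96 / 337990 = 0.6313 m/s2
dV = 0.6313 * 34 = 21.5 m/s

21.5 m/s


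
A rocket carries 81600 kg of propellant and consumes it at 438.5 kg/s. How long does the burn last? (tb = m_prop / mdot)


tb = 81600 / 438.5 = 186.1 s

186.1 s


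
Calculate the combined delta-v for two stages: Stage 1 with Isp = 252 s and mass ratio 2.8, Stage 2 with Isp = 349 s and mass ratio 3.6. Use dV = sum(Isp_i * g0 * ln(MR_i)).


dV1 = 252 * 9.81 * ln(2.8) = 2545.3 m/s
dV2 = 349 * 9.81 * ln(3.6) = 4385.5 m/s
Total dV = 2545.3 + 4385.5 = 6930.8 m/s ~ 6931 m/s

6931 m/s


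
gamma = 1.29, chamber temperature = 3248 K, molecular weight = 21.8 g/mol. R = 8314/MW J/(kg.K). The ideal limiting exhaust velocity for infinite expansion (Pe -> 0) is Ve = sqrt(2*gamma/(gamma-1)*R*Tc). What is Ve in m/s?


R = 8314 / 21.8 = 381.38 J/(kg.K)
Ve = sqrt(2 * 1.29 / (1.29 - 1) * 381.38 * 3248) = 3320 m/s

3320 m/s


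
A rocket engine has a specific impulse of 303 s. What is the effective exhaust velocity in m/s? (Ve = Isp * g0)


Ve = Isp * g0 = 303 * 9.81 = 2972.4 m/s

2972.4 m/s


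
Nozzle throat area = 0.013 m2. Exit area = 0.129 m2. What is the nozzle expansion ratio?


AR = 0.129 / 0.013 = 9.9

9.9


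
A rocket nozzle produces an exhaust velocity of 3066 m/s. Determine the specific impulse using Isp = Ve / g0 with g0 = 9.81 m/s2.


Isp = Ve / g0 = 3066 / 9.81 = 312.5 s

312.5 s


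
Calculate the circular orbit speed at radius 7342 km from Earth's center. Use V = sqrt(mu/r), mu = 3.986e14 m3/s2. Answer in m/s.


V = sqrt(3.986e14 / 7342000) = 7368 m/s

7368 m/s


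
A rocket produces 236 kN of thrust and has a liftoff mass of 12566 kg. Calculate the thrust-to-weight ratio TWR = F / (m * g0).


TWR = 236000 / (12566 * 9.81) = 1.91

1.91


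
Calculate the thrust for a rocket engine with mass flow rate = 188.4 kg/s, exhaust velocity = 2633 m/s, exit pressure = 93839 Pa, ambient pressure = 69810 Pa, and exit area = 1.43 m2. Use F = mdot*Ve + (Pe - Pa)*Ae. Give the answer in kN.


F = 188.4 * 2633 + (93839 - 69810) * 1.43 = 530419.0 N = 530.4 kN

530.4 kN


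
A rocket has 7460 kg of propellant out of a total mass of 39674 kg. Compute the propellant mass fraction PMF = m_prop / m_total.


PMF = 7460 / 39674 = 0.188

0.188


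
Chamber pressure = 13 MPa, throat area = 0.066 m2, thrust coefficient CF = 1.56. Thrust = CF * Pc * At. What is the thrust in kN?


F = 1.56 * 13e6 * 0.066 = 1.3385e+06 N = 1338.5 kN

1338.5 kN


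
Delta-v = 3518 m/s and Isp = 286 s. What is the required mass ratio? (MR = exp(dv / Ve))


Ve = 286 * 9.81 = 2805.66 m/s
MR = exp(3518 / 2805.66) = 3.504

3.504


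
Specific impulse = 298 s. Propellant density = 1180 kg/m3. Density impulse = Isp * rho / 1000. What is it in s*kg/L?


rho*Isp = 298 * 1180 / 1000 = 352 s*kg/L

352 s*kg/L


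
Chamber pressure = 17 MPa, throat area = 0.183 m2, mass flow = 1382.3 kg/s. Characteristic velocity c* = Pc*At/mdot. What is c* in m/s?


c* = 17e6 * 0.183 / 1382.3 = 2251 m/s

2251 m/s


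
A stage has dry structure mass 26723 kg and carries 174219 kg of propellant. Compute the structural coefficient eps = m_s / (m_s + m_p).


eps = 26723 / (26723 + 174219) = 0.133

0.133


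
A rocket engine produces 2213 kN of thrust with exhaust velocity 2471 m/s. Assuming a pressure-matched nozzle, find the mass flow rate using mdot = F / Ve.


mdot = F / Ve = 2213000 / 2471 = 895.6 kg/s

895.6 kg/s


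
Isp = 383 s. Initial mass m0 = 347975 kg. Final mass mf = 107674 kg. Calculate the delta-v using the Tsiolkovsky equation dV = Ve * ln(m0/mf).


Ve = 383 * 9.81 = 3757.23 m/s
dV = 3757.23 * ln(347975/107674) = 4407 m/s

4407 m/s


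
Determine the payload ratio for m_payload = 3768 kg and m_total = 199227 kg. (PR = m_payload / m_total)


PR = 3768 / 199227 = 0.0189

0.0189


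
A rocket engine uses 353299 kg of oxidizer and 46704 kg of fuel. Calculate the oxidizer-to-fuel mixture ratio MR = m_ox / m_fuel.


MR = 353299 / 46704 = 7.56

7.56


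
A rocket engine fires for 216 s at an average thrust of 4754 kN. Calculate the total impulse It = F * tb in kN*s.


It = 4754 * 216 = 1026864 kN*s

1026864 kN*s


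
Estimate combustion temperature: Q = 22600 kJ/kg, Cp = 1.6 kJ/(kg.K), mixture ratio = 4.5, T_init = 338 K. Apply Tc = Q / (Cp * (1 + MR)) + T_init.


Tc = 22600 / (1.6 * (1 + 4.5)) + 338 = 2906 K

2906 K


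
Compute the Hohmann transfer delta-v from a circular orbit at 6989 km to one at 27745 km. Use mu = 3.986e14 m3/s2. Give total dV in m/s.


V1 = sqrt(mu/r1) = 7551.99 m/s
dV1 = V1*(sqrt(2*r2/(r1+r2)) - 1) = 1993.35 m/s
V2 = sqrt(mu/r2) = 3790.32 m/s
dV2 = V2*(1 - sqrt(2*r1/(r1+r2))) = 1385.84 m/s
Total dV = 3379 m/s

3379 m/s


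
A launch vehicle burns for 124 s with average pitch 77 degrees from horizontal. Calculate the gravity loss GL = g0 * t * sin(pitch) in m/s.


GL = 9.81 * 124 * sin(77 deg) = 1185 m/s

1185 m/s


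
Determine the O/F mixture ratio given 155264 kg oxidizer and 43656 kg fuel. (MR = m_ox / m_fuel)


MR = 155264 / 43656 = 3.56

3.56


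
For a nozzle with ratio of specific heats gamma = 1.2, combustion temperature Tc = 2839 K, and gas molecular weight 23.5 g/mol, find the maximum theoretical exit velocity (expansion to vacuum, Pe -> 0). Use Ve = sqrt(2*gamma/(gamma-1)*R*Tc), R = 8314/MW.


R = 8314 / 23.5 = 353.79 J/(kg.K)
Ve = sqrt(2 * 1.2 / (1.2 - 1) * 353.79 * 2839) = 3472 m/s

3472 m/s


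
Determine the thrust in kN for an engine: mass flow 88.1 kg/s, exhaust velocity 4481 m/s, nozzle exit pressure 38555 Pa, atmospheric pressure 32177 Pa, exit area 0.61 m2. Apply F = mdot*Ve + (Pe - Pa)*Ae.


F = 88.1 * 4481 + (38555 - 32177) * 0.61 = 398667.0 N = 398.7 kN

398.7 kN


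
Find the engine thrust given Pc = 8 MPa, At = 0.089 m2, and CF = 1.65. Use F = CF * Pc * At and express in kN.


F = 1.65 * 8e6 * 0.089 = 1.1748e+06 N = 1174.8 kN

1174.8 kN


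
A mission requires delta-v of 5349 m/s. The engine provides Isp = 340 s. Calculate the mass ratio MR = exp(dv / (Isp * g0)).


Ve = 340 * 9.81 = 3335.4 m/s
MR = exp(5349 / 3335.4) = 4.971

4.971


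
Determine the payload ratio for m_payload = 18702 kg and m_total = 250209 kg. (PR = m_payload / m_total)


PR = 18702 / 250209 = 0.0747

0.0747


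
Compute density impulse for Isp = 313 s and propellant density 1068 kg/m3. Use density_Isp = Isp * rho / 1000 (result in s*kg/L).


rho*Isp = 313 * 1068 / 1000 = 334 s*kg/L

334 s*kg/L


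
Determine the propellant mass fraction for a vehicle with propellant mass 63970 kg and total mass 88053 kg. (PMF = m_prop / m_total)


PMF = 63970 / 88053 = 0.726

0.726


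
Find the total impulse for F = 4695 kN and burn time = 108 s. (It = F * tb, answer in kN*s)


It = 4695 * 108 = 507060 kN*s

507060 kN*s


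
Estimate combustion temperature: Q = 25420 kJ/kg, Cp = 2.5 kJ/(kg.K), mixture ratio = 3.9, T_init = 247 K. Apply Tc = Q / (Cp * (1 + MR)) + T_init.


Tc = 25420 / (2.5 * (1 + 3.9)) + 247 = 2322 K

2322 K


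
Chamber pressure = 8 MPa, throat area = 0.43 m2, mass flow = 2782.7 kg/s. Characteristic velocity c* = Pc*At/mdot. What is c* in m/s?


c* = 8e6 * 0.43 / 2782.7 = 1236 m/s

1236 m/s


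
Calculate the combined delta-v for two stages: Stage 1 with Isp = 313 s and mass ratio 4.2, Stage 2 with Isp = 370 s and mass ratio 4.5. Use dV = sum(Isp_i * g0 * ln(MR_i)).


dV1 = 313 * 9.81 * ln(4.2) = 4406.5 m/s
dV2 = 370 * 9.81 * ln(4.5) = 5459.3 m/s
Total dV = 4406.5 + 5459.3 = 9865.8 m/s ~ 9866 m/s

9866 m/s


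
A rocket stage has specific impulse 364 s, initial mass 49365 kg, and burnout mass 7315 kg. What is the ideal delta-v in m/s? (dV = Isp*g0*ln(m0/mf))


Ve = 364 * 9.81 = 3570.84 m/s
dV = 3570.84 * ln(49365/7315) = 6818 m/s

6818 m/s


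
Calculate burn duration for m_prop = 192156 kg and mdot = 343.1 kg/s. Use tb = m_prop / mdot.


tb = 192156 / 343.1 = 560.1 s

560.1 s


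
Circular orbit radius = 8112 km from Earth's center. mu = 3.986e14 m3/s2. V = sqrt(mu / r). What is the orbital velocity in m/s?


V = sqrt(3.986e14 / 8112000) = 7010 m/s

7010 m/s


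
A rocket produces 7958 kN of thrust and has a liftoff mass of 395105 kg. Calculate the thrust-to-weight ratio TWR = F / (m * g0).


TWR = 7958000 / (395105 * 9.81) = 2.05

2.05


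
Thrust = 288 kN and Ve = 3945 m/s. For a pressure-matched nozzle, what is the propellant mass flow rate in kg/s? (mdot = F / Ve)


mdot = F / Ve = 288000 / 3945 = 73.0 kg/s

73.0 kg/s


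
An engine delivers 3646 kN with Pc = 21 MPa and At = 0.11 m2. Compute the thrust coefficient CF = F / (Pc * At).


CF = 3646000 / (21e6 * 0.11) = 1.58

1.58


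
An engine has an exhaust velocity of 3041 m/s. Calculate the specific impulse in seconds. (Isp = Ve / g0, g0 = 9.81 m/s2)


Isp = Ve / g0 = 3041 / 9.81 = 310.0 s

310.0 s


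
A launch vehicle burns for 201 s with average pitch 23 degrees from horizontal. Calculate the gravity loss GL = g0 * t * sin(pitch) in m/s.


GL = 9.81 * 201 * sin(23 deg) = 770 m/s

770 m/s


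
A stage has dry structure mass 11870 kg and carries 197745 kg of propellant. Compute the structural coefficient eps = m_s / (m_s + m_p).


eps = 11870 / (11870 + 197745) = 0.0566

0.0566


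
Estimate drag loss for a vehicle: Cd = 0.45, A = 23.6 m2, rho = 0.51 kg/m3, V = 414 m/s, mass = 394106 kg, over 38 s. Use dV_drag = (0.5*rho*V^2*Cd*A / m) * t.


D = 0.5 * 0.51 * 414^2 * 0.45 * 23.6 = 464157.51 N
a = 464157.51 / 394106 = 1.1777 m/s2
dV = 1.1777 * 38 = 44.8 m/s

44.8 m/s


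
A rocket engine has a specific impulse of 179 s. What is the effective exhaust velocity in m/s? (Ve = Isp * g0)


Ve = Isp * g0 = 179 * 9.81 = 1756.0 m/s

1756.0 m/s


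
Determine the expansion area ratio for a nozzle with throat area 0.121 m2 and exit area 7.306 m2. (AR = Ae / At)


AR = 7.306 / 0.121 = 60.4

60.4


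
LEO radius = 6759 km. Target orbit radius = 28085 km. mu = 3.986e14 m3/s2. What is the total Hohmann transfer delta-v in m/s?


V1 = sqrt(mu/r1) = 7679.4 m/s
dV1 = V1*(sqrt(2*r2/(r1+r2)) - 1) = 2070.84 m/s
V2 = sqrt(mu/r2) = 3767.31 m/s
dV2 = V2*(1 - sqrt(2*r1/(r1+r2))) = 1420.79 m/s
Total dV = 3492 m/s

3492 m/s


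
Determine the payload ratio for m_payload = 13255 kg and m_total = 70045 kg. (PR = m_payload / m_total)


PR = 13255 / 70045 = 0.1892

0.1892


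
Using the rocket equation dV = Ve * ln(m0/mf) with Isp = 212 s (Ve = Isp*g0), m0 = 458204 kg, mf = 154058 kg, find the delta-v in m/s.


Ve = 212 * 9.81 = 2079.72 m/s
dV = 2079.72 * ln(458204/154058) = 2267 m/s

2267 m/s


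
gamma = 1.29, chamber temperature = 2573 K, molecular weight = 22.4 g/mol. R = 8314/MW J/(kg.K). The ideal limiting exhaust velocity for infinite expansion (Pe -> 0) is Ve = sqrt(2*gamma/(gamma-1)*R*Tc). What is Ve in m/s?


R = 8314 / 22.4 = 371.16 J/(kg.K)
Ve = sqrt(2 * 1.29 / (1.29 - 1) * 371.16 * 2573) = 2915 m/s

2915 m/s


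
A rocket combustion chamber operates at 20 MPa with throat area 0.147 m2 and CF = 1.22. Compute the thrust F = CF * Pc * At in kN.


F = 1.22 * 20e6 * 0.147 = 3.5868e+06 N = 3586.8 kN

3586.8 kN


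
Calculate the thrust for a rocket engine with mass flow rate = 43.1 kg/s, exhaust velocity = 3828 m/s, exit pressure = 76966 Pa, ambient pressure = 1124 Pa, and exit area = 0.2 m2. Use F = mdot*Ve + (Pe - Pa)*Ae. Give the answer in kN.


F = 43.1 * 3828 + (76966 - 1124) * 0.2 = 180155.0 N = 180.2 kN

180.2 kN


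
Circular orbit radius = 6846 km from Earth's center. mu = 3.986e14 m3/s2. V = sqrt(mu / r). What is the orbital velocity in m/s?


V = sqrt(3.986e14 / 6846000) = 7630 m/s

7630 m/s


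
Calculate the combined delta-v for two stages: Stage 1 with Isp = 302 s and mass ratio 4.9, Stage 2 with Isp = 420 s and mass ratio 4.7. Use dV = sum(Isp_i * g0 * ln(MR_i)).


dV1 = 302 * 9.81 * ln(4.9) = 4708.3 m/s
dV2 = 420 * 9.81 * ln(4.7) = 6376.3 m/s
Total dV = 4708.3 + 6376.3 = 11084.6 m/s ~ 11085 m/s

11085 m/s


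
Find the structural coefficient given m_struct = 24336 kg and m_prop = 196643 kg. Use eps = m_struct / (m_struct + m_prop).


eps = 24336 / (24336 + 196643) = 0.1101

0.1101


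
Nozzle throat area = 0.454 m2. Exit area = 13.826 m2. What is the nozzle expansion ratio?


AR = 13.826 / 0.454 = 30.5

30.5


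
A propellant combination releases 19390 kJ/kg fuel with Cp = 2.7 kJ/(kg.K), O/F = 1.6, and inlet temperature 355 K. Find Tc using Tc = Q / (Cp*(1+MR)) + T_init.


Tc = 19390 / (2.7 * (1 + 1.6)) + 355 = 3117 K

3117 K


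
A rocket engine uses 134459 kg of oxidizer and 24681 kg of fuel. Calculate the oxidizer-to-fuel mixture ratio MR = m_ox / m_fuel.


MR = 134459 / 24681 = 5.45

5.45


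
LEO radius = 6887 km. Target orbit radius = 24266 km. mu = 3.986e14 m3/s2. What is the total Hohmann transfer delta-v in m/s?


V1 = sqrt(mu/r1) = 7607.7 m/s
dV1 = V1*(sqrt(2*r2/(r1+r2)) - 1) = 1887.79 m/s
V2 = sqrt(mu/r2) = 4052.93 m/s
dV2 = V2*(1 - sqrt(2*r1/(r1+r2))) = 1357.99 m/s
Total dV = 3246 m/s

3246 m/s


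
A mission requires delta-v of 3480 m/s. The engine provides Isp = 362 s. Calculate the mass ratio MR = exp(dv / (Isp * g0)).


Ve = 362 * 9.81 = 3551.22 m/s
MR = exp(3480 / 3551.22) = 2.664

2.664


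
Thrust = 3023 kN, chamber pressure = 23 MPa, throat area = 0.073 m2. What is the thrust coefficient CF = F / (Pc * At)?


CF = 3023000 / (23e6 * 0.073) = 1.8

1.8


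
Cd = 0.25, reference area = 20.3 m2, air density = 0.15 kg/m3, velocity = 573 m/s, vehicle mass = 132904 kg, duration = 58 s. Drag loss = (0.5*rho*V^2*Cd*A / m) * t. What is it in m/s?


D = 0.5 * 0.15 * 573^2 * 0.25 * 20.3 = 124970.23 N
a = 124970.23 / 132904 = 0.9403 m/s2
dV = 0.9403 * 58 = 54.5 m/s

54.5 m/s


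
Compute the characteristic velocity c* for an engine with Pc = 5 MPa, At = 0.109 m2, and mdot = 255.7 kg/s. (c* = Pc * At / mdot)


c* = 5e6 * 0.109 / 255.7 = 2131 m/s

2131 m/s


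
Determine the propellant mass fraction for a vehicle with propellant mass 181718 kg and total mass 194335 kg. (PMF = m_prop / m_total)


PMF = 181718 / 194335 = 0.935

0.935


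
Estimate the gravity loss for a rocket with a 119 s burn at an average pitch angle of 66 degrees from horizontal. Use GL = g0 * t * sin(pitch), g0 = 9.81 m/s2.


GL = 9.81 * 119 * sin(66 deg) = 1066 m/s

1066 m/s


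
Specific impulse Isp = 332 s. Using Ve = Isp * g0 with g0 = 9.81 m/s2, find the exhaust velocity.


Ve = Isp * g0 = 332 * 9.81 = 3256.9 m/s

3256.9 m/s


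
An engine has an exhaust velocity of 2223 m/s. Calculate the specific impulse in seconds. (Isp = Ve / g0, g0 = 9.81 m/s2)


Isp = Ve / g0 = 2223 / 9.81 = 226.6 s

226.6 s


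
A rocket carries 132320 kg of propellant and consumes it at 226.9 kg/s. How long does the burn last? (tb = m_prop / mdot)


tb = 132320 / 226.9 = 583.2 s

583.2 s


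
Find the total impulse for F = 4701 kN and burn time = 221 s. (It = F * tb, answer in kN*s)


It = 4701 * 221 = 1038921 kN*s

1038921 kN*s


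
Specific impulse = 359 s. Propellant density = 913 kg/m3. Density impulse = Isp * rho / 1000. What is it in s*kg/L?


rho*Isp = 359 * 913 / 1000 = 328 s*kg/L

328 s*kg/L


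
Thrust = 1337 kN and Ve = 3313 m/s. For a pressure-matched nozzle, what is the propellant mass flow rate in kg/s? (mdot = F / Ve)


mdot = F / Ve = 1337000 / 3313 = 403.6 kg/s

403.6 kg/s


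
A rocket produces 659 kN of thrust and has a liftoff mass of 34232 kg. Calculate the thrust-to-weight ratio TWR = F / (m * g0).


TWR = 659000 / (34232 * 9.81) = 1.96

1.96


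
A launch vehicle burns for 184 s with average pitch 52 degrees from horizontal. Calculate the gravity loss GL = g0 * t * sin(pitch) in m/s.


GL = 9.81 * 184 * sin(52 deg) = 1422 m/s

1422 m/s


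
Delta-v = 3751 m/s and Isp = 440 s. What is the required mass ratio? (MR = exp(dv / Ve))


Ve = 440 * 9.81 = 4316.4 m/s
MR = exp(3751 / 4316.4) = 2.385

2.385


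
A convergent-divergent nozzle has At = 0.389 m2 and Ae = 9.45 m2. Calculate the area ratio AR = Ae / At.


AR = 9.45 / 0.389 = 24.3

24.3


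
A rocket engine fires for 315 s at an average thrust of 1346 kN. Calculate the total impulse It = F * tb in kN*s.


It = 1346 * 315 = 423990 kN*s

423990 kN*s


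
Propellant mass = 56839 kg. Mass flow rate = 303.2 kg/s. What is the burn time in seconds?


tb = 56839 / 303.2 = 187.5 s

187.5 s


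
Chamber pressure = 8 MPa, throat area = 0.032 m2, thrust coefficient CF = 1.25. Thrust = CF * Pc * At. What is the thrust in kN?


F = 1.25 * 8e6 * 0.032 = 320000.0 N = 320.0 kN

320.0 kN


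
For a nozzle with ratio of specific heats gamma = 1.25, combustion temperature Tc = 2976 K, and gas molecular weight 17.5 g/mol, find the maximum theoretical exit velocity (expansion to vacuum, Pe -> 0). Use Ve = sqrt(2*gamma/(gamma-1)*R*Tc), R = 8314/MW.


R = 8314 / 17.5 = 475.09 J/(kg.K)
Ve = sqrt(2 * 1.25 / (1.25 - 1) * 475.09 * 2976) = 3760 m/s

3760 m/s


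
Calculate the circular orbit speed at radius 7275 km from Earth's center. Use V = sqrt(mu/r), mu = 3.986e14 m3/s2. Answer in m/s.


V = sqrt(3.986e14 / 7275000) = 7402 m/s

7402 m/s


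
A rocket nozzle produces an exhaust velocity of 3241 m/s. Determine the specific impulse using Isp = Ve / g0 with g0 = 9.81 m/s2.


Isp = Ve / g0 = 3241 / 9.81 = 330.4 s

330.4 s


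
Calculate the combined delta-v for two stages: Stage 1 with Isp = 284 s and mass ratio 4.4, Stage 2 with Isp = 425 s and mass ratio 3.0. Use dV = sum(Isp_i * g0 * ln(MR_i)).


dV1 = 284 * 9.81 * ln(4.4) = 4127.8 m/s
dV2 = 425 * 9.81 * ln(3.0) = 4580.4 m/s
Total dV = 4127.8 + 4580.4 = 8708.2 m/s ~ 8708 m/s

8708 m/s


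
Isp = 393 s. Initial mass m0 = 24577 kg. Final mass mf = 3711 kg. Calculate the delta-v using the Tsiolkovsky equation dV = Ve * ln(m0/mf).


Ve = 393 * 9.81 = 3855.33 m/s
dV = 3855.33 * ln(24577/3711) = 7289 m/s

7289 m/s


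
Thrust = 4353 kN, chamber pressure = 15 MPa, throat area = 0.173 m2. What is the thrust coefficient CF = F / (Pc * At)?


CF = 4353000 / (15e6 * 0.173) = 1.68

1.68


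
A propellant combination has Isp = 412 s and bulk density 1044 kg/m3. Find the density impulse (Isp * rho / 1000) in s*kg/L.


rho*Isp = 412 * 1044 / 1000 = 430 s*kg/L

430 s*kg/L


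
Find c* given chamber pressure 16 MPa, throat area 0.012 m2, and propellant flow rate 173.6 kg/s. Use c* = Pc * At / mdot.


c* = 16e6 * 0.012 / 173.6 = 1106 m/s

1106 m/s


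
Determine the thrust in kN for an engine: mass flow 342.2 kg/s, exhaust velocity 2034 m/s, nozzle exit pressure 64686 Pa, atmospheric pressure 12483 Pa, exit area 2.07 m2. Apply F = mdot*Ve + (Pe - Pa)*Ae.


F = 342.2 * 2034 + (64686 - 12483) * 2.07 = 804095.0 N = 804.1 kN

804.1 kN


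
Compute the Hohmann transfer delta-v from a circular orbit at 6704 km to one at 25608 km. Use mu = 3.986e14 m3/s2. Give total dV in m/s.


V1 = sqrt(mu/r1) = 7710.84 m/s
dV1 = V1*(sqrt(2*r2/(r1+r2)) - 1) = 1997.0 m/s
V2 = sqrt(mu/r2) = 3945.31 m/s
dV2 = V2*(1 - sqrt(2*r1/(r1+r2))) = 1403.86 m/s
Total dV = 3401 m/s

3401 m/s


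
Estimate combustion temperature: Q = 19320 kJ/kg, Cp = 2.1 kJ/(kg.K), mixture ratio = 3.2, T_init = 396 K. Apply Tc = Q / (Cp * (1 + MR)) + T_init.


Tc = 19320 / (2.1 * (1 + 3.2)) + 396 = 2586 K

2586 K


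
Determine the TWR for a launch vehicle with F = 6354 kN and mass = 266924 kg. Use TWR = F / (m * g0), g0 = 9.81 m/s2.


TWR = 6354000 / (266924 * 9.81) = 2.43

2.43


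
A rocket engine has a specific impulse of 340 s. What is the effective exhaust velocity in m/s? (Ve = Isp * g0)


Ve = Isp * g0 = 340 * 9.81 = 3335.4 m/s

3335.4 m/s


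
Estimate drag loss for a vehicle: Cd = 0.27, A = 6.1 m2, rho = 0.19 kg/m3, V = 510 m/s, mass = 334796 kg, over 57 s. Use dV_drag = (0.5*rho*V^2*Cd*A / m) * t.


D = 0.5 * 0.19 * 510^2 * 0.27 * 6.1 = 40696.55 N
a = 40696.55 / 334796 = 0.1216 m/s2
dV = 0.1216 * 57 = 6.9 m/s

6.9 m/s


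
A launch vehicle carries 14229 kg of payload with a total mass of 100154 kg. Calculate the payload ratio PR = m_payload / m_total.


PR = 14229 / 100154 = 0.1421

0.1421


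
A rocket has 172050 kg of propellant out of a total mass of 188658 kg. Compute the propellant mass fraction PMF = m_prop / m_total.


PMF = 172050 / 188658 = 0.912

0.912


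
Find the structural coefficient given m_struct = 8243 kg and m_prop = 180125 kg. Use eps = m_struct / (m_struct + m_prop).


eps = 8243 / (8243 + 180125) = 0.0438

0.0438


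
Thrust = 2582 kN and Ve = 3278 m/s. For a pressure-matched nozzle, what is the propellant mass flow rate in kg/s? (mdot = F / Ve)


mdot = F / Ve = 2582000 / 3278 = 787.7 kg/s

787.7 kg/s


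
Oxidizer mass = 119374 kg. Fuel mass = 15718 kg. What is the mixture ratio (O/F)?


MR = 119374 / 15718 = 7.59

7.59


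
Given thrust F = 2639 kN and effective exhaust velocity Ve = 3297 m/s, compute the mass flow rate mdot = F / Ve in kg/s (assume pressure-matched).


mdot = F / Ve = 2639000 / 3297 = 800.4 kg/s

800.4 kg/s
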